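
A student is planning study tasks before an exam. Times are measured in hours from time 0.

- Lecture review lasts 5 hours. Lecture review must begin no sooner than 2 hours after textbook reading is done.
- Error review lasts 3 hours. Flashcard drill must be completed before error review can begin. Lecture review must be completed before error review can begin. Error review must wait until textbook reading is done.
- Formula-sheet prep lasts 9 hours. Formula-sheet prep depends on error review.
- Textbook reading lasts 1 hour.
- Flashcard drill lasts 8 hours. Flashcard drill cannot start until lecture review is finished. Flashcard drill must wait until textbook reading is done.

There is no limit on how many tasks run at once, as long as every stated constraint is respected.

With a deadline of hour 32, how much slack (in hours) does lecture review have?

Textbook reading can start immediately at hour 0; it finishes at hour 1.
Lecture review waits on textbook reading (finishes hour 1, plus 2-hour gap → hour 3), so it starts at hour 3 and finishes at 3 + 5 = hour 8.

Working backward from the deadline:
To finish by hour 32, formula-sheet prep (duration 9) must start no later than hour 23.
Since formula-sheet prep (must start by hour 23) depends on it, error review must finish by hour 23. Backing off its 3-hour duration gives a latest start of hour 20.
Flashcard drill feeds into error review (must start by hour 20); so flashcard drill must finish by hour 20 and therefore start by hour 12.
Lecture review must finish in time for flashcard drill (must start by hour 12); error review (must start by hour 20). The tightest is hour 12, so lecture review must start by 12 − 5 = hour 7.
So lecture review can start as early as hour 3 and as late as hour 7, giving 7 − 3 = 4 hours of slack.

4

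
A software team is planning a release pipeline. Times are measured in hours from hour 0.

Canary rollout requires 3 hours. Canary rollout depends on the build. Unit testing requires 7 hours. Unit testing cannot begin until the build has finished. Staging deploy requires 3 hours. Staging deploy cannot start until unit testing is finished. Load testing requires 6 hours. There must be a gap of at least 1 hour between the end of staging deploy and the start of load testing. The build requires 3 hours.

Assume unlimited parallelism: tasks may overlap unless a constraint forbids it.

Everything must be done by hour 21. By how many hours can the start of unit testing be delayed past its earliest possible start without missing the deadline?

The build can start immediately at hour 0; it finishes at hour 3.
Unit testing waits on the build (finishes hour 3), so it starts at hour 3 and finishes at 3 + 7 = hour 10.

Working backward from the deadline:
Load testing must finish by hour 21; it takes 6 hours, so it must start by 21 − 6 = hour 15.
Since load testing (must start by hour 15, minus 1-hour gap → hour 14) depends on it, staging deploy must finish by hour 14. Backing off its 3-hour duration gives a latest start of hour 11.
Unit testing must finish before staging deploy (must start by hour 11). With a 7-hour duration, unit testing must start by 11 − 7 = hour 4.
So unit testing can start as early as hour 3 and as late as hour 4, giving 4 − 3 = 1 hour of slack.

1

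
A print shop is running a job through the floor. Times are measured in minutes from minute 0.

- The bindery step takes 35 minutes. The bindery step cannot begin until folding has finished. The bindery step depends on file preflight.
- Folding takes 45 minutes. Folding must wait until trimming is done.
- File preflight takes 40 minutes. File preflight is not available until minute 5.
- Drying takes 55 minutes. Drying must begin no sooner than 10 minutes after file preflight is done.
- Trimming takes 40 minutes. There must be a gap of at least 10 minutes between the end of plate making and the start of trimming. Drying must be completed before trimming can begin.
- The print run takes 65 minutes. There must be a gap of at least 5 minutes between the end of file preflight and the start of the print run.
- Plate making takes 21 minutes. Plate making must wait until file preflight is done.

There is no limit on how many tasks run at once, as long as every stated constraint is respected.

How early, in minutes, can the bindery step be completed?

File preflight cannot begin until its own release at minute 5. It runs from minute 5 to 5 + 40 = minute 45.
After file preflight (finishes minute 45, plus 10-minute gap → minute 55), drying can start at minute 55 and finishes at minute 110.
After file preflight (finishes minute 45), plate making can start at minute 45 and finishes at minute 66.
For trimming: plate making (finishes minute 66, plus 10-minute gap → minute 76); drying (finishes minute 110). Taking the maximum gives a start of minute 110, and it finishes at 110 + 40 = minute 150.
Folding waits on trimming (finishes minute 150), so it starts at minute 150 and finishes at 150 + 45 = minute 195.
The bindery step has to wait for folding (finishes minute 195); file preflight (finishes minute 45). The latest of these is minute 195, so the bindery step runs minute 195 to 195 + 35 = minute 230.

230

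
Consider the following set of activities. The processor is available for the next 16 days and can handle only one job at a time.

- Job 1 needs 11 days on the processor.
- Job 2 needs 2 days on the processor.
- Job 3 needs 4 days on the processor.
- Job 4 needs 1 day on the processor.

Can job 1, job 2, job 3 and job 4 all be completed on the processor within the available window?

Running back to back, the jobs need 11 + 2 + 4 + 1 = 18 days on the processor.
Since 18 > 16, they cannot all fit.

No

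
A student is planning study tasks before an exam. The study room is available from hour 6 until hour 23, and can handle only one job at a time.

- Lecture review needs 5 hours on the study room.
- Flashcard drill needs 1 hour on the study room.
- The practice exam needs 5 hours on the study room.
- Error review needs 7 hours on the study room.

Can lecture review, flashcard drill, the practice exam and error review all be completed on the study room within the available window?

No

The study room window is 23 − 6 = 17 hours.
Running back to back, the jobs need 5 + 1 + 5 + 7 = 18 hours on the study room.
Since 18 > 17, they cannot all fit.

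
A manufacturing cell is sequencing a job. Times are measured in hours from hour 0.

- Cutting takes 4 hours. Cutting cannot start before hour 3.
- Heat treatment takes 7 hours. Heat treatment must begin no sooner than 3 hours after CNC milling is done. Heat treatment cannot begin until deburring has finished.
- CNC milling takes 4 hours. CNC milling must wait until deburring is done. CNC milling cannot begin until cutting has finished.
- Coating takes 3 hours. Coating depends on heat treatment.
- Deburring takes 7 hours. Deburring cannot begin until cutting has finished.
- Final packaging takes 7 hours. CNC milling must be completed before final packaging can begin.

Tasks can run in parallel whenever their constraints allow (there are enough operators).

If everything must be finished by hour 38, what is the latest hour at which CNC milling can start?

21

Coating must finish by hour 38; it takes 3 hours, so it must start by 38 − 3 = hour 35.
Heat treatment has to be done before coating (must start by hour 35). That means finishing by hour 35, i.e. starting by 35 − 7 = hour 28.
Final packaging must finish by hour 38; it takes 7 hours, so it must start by 38 − 7 = hour 31.
CNC milling feeds heat treatment (must start by hour 28, minus 3-hour gap → hour 25); final packaging (must start by hour 31). Taking the minimum, CNC milling must finish by hour 25 and start by 25 − 4 = hour 21.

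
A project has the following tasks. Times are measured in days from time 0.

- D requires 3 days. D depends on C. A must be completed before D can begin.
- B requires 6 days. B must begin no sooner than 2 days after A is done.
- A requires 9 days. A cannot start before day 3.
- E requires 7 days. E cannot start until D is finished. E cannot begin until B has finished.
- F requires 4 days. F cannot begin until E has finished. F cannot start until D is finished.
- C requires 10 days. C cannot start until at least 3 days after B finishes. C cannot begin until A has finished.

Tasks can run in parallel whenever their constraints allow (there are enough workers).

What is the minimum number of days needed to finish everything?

A cannot begin until its own release at day 3. It runs from day 3 to 3 + 9 = day 12.
After A (finishes day 12, plus 2-day gap → day 14), B can start at day 14 and finishes at day 20.
C has to wait for B (finishes day 20, plus 3-day gap → day 23); A (finishes day 12). The latest of these is day 23, so C runs day 23 to 23 + 10 = day 33.
For D: C (finishes day 33); A (finishes day 12). Taking the maximum gives a start of day 33, and it finishes at 33 + 3 = day 36.
E has to wait for D (finishes day 36); B (finishes day 20). The latest of these is day 36, so E runs day 36 to 36 + 7 = day 43.
F cannot start until E (finishes day 43); D (finishes day 36). The controlling bound is day 43, so F finishes at 43 + 4 = day 47.
All tasks are finished once the last one completes. Finish times: A at 12, B at 20, C at 33, D at 36, E at 43, F at 47. The latest is day 47.

47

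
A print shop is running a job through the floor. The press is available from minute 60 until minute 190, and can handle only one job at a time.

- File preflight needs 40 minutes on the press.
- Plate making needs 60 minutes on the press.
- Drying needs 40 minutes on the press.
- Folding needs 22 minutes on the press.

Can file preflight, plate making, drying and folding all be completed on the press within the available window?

No

The press window is 190 − 60 = 130 minutes.
Running back to back, the jobs need 40 + 60 + 40 + 22 = 162 minutes on the press.
Since 162 > 130, they cannot all fit.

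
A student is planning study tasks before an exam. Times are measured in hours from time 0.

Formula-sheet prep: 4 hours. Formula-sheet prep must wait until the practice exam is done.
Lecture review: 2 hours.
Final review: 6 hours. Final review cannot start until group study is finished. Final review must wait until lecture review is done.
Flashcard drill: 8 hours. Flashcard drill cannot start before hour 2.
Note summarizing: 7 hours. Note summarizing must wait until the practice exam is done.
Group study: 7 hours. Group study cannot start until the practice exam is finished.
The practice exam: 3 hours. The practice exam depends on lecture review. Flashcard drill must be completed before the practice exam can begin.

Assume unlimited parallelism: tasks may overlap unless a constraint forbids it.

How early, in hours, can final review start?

20

After its own release at hour 2, flashcard drill can start at hour 2 and finishes at hour 10.
Nothing blocks lecture review, so it runs from hour 0 to hour 2.
The practice exam has to wait for lecture review (finishes hour 2); flashcard drill (finishes hour 10). The latest of these is hour 10, so the practice exam runs hour 10 to 10 + 3 = hour 13.
After the practice exam (finishes hour 13), group study can start at hour 13 and finishes at hour 20.
Final review waits on group study (finishes hour 20); lecture review (finishes hour 2). The latest of these is hour 20, which is the earliest final review can start.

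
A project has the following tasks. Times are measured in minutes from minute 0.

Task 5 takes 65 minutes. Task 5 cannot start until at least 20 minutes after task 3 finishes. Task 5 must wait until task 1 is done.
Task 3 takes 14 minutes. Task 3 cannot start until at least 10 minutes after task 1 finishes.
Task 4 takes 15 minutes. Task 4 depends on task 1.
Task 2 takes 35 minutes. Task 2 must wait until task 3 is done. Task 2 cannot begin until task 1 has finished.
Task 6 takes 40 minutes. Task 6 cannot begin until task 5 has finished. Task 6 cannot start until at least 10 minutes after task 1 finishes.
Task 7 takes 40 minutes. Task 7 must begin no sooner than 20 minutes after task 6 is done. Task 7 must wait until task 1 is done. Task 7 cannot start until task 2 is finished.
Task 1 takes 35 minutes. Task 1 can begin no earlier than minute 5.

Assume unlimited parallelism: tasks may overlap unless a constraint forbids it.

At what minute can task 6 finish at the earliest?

189

After its own release at minute 5, task 1 can start at minute 5 and finishes at minute 40.
After task 1 (finishes minute 40, plus 10-minute gap → minute 50), task 3 can start at minute 50 and finishes at minute 64.
For task 5: task 3 (finishes minute 64, plus 20-minute gap → minute 84); task 1 (finishes minute 40). Taking the maximum gives a start of minute 84, and it finishes at 84 + 65 = minute 149.
Task 6 needs all of task 5 (finishes minute 149); task 1 (finishes minute 40, plus 10-minute gap → minute 50). That puts its earliest start at minute 149; it finishes at 149 + 40 = minute 189.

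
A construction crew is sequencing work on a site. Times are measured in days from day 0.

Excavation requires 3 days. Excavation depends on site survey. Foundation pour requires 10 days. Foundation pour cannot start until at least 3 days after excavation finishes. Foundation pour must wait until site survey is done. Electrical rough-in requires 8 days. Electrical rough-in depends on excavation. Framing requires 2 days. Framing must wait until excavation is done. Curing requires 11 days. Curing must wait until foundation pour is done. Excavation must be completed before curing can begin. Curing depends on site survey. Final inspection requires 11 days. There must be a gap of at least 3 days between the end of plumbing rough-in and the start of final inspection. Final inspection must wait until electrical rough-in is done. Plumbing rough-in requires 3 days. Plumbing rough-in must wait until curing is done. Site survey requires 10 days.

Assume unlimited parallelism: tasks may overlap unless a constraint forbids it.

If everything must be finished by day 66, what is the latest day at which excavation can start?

Nothing follows final inspection; the deadline of day 66 is its only limit. It must start by 66 − 11 = day 55.
Plumbing rough-in feeds into final inspection (must start by day 55, minus 3-day gap → day 52); so plumbing rough-in must finish by day 52 and therefore start by day 49.
Curing feeds into plumbing rough-in (must start by day 49); so curing must finish by day 49 and therefore start by day 38.
Foundation pour must finish before curing (must start by day 38). With a 10-day duration, foundation pour must start by 38 − 10 = day 28.
Framing has no dependents, so it just needs to finish by day 66. Starting by 66 − 2 = day 64 achieves that.
Since final inspection (must start by day 55) depends on it, electrical rough-in must finish by day 55. Backing off its 8-day duration gives a latest start of day 47.
Excavation must finish in time for foundation pour (must start by day 28, minus 3-day gap → day 25); curing (must start by day 38); framing (must start by day 64); electrical rough-in (must start by day 47). The tightest is day 25, so excavation must start by 25 − 3 = day 22.

22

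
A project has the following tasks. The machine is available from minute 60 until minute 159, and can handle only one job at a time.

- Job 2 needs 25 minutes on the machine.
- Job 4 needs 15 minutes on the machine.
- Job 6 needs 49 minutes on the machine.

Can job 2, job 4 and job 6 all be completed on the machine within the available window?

The machine window is 159 − 60 = 99 minutes.
Running back to back, the jobs need 25 + 15 + 49 = 89 minutes on the machine.
Since 89 ≤ 99, they fit within the window.

Yes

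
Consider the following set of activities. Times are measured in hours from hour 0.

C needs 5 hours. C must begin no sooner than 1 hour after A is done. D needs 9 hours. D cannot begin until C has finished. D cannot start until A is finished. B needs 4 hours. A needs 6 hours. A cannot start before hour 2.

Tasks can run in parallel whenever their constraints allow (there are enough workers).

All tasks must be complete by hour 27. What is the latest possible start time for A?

6

D must finish by hour 27; it takes 9 hours, so it must start by 27 − 9 = hour 18.
C has to be done before D (must start by hour 18). That means finishing by hour 18, i.e. starting by 18 − 5 = hour 13.
A must finish in time for C (must start by hour 13, minus 1-hour gap → hour 12); D (must start by hour 18). The tightest is hour 12, so A must start by 12 − 6 = hour 6.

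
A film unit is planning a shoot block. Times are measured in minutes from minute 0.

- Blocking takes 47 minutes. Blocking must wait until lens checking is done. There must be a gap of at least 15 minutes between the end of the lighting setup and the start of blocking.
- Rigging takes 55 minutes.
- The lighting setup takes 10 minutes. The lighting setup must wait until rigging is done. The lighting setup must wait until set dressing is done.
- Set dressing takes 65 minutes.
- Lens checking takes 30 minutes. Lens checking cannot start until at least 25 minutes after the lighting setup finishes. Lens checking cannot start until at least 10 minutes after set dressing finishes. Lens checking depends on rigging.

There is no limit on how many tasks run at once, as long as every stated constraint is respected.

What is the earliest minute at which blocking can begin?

Set dressing has no prerequisites, so it starts at minute 0 and finishes at minute 65.
Nothing blocks rigging, so it runs from minute 0 to minute 55.
The lighting setup has to wait for rigging (finishes minute 55); set dressing (finishes minute 65). The latest of these is minute 65, so the lighting setup runs minute 65 to 65 + 10 = minute 75.
Lens checking cannot start until the lighting setup (finishes minute 75, plus 25-minute gap → minute 100); set dressing (finishes minute 65, plus 10-minute gap → minute 75); rigging (finishes minute 55). The controlling bound is minute 100, so lens checking finishes at 100 + 30 = minute 130.
Blocking waits on lens checking (finishes minute 130); the lighting setup (finishes minute 75, plus 15-minute gap → minute 90). The latest of these is minute 130, which is the earliest blocking can start.

130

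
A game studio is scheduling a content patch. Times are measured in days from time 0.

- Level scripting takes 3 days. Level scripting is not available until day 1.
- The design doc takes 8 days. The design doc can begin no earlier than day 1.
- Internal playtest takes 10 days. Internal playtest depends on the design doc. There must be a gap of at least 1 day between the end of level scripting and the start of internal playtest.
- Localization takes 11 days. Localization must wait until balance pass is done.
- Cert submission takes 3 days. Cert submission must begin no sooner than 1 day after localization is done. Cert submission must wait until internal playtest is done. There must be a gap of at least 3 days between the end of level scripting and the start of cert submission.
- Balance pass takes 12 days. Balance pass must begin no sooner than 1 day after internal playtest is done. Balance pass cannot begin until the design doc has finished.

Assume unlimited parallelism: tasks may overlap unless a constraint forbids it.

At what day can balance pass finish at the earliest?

32

After its own release at day 1, level scripting can start at day 1 and finishes at day 4.
The design doc waits on its own release at day 1, so it starts at day 1 and finishes at 1 + 8 = day 9.
Internal playtest needs all of the design doc (finishes day 9); level scripting (finishes day 4, plus 1-day gap → day 5). That puts its earliest start at day 9; it finishes at 9 + 10 = day 19.
Balance pass needs all of internal playtest (finishes day 19, plus 1-day gap → day 20); the design doc (finishes day 9). That puts its earliest start at day 20; it finishes at 20 + 12 = day 32.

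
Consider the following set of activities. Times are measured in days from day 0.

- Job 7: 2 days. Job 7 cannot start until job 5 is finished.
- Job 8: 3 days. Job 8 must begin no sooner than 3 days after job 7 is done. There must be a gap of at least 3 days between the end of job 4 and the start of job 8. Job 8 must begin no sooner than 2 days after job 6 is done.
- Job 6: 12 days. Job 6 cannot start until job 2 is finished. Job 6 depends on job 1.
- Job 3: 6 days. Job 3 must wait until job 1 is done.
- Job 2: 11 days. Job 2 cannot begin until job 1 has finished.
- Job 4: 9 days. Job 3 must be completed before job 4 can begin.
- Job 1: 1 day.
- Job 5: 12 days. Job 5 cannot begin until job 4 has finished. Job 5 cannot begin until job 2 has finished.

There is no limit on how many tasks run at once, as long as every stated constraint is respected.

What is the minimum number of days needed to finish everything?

Job 1 can start immediately at day 0; it finishes at day 1.
After job 1 (finishes day 1), job 3 can start at day 1 and finishes at day 7.
After job 3 (finishes day 7), job 4 can start at day 7 and finishes at day 16.
Job 2 waits on job 1 (finishes day 1), so it starts at day 1 and finishes at 1 + 11 = day 12.
Job 6 has to wait for job 2 (finishes day 12); job 1 (finishes day 1). The latest of these is day 12, so job 6 runs day 12 to 12 + 12 = day 24.
Job 5 has to wait for job 4 (finishes day 16); job 2 (finishes day 12). The latest of these is day 16, so job 5 runs day 16 to 16 + 12 = day 28.
Job 7 cannot begin until job 5 (finishes day 28). It runs from day 28 to 28 + 2 = day 30.
Job 8 cannot start until job 7 (finishes day 30, plus 3-day gap → day 33); job 4 (finishes day 16, plus 3-day gap → day 19); job 6 (finishes day 24, plus 2-day gap → day 26). The controlling bound is day 33, so job 8 finishes at 33 + 3 = day 36.
All tasks are finished once the last one completes. Finish times: Job 1 at 1, Job 2 at 12, Job 3 at 7, Job 4 at 16, Job 5 at 28, Job 6 at 24, Job 7 at 30, Job 8 at 36. The latest is day 36.

36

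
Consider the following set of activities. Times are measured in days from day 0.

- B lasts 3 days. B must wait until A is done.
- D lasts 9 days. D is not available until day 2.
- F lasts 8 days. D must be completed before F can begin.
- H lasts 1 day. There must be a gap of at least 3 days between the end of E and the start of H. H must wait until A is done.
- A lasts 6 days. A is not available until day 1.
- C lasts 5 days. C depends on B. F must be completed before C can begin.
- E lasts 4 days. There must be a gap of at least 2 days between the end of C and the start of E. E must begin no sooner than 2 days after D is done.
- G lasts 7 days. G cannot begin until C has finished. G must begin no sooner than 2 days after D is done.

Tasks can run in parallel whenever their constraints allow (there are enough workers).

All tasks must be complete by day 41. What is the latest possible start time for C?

H must finish by day 41; it takes 1 day, so it must start by 41 − 1 = day 40.
Since H (must start by day 40, minus 3-day gap → day 37) depends on it, E must finish by day 37. Backing off its 4-day duration gives a latest start of day 33.
G must finish by day 41; it takes 7 days, so it must start by 41 − 7 = day 34.
C has several dependents: E (must start by day 33, minus 2-day gap → day 31); G (must start by day 34). The earliest of those limits is day 31, so C must start by 31 − 5 = day 26.

26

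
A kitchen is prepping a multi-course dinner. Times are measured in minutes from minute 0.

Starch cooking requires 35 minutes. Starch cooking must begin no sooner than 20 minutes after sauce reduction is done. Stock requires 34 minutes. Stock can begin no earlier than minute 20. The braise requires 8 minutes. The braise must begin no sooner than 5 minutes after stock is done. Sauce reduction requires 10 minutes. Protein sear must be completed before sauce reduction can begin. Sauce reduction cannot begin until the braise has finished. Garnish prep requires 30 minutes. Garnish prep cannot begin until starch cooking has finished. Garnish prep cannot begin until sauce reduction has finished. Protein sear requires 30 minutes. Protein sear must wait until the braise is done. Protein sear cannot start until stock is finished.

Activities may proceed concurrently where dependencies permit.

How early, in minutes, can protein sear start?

67

Stock cannot begin until its own release at minute 20. It runs from minute 20 to 20 + 34 = minute 54.
After stock (finishes minute 54, plus 5-minute gap → minute 59), the braise can start at minute 59 and finishes at minute 67.
Protein sear waits on the braise (finishes minute 67); stock (finishes minute 54). The latest of these is minute 67, which is the earliest protein sear can start.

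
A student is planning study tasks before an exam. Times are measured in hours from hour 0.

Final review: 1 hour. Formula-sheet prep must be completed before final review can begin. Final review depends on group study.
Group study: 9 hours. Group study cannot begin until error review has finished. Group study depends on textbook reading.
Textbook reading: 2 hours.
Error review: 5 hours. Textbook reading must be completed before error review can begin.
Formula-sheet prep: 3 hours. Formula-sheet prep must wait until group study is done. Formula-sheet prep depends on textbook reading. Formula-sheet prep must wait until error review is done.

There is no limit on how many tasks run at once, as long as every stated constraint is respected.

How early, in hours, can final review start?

19

Textbook reading can start immediately at hour 0; it finishes at hour 2.
Error review cannot begin until textbook reading (finishes hour 2). It runs from hour 2 to 2 + 5 = hour 7.
Group study has to wait for error review (finishes hour 7); textbook reading (finishes hour 2). The latest of these is hour 7, so group study runs hour 7 to 7 + 9 = hour 16.
Formula-sheet prep has to wait for group study (finishes hour 16); textbook reading (finishes hour 2); error review (finishes hour 7). The latest of these is hour 16, so formula-sheet prep runs hour 16 to 16 + 3 = hour 19.
Final review waits on formula-sheet prep (finishes hour 19); group study (finishes hour 16). The latest of these is hour 19, which is the earliest final review can start.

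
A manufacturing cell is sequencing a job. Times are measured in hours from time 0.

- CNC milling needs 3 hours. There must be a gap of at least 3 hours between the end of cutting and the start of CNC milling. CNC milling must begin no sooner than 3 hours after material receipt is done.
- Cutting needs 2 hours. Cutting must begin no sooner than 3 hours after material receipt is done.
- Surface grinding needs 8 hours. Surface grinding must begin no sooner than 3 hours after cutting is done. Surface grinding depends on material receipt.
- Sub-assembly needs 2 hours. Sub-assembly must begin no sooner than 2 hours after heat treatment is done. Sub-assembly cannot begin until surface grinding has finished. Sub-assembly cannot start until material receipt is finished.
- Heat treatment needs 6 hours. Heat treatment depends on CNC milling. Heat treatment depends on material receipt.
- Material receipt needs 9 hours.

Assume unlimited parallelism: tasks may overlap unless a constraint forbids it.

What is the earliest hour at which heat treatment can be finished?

26

Nothing blocks material receipt, so it runs from hour 0 to hour 9.
Cutting waits on material receipt (finishes hour 9, plus 3-hour gap → hour 12), so it starts at hour 12 and finishes at 12 + 2 = hour 14.
For CNC milling: cutting (finishes hour 14, plus 3-hour gap → hour 17); material receipt (finishes hour 9, plus 3-hour gap → hour 12). Taking the maximum gives a start of hour 17, and it finishes at 17 + 3 = hour 20.
Heat treatment needs all of CNC milling (finishes hour 20); material receipt (finishes hour 9). That puts its earliest start at hour 20; it finishes at 20 + 6 = hour 26.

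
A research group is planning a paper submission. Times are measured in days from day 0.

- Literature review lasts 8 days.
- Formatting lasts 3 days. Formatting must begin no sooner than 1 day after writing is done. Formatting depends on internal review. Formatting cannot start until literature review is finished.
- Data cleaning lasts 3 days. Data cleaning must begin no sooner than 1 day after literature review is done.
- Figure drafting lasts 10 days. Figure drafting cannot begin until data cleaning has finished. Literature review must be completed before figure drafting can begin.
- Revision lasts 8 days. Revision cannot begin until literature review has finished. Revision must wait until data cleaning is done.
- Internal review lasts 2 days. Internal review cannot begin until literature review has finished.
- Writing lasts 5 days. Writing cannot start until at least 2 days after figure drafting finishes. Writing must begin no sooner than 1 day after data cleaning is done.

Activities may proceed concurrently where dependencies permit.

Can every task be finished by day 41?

Literature review has no prerequisites, so it starts at day 0 and finishes at day 8.
Internal review waits on literature review (finishes day 8), so it starts at day 8 and finishes at 8 + 2 = day 10.
Data cleaning cannot begin until literature review (finishes day 8, plus 1-day gap → day 9). It runs from day 9 to 9 + 3 = day 12.
Revision needs all of literature review (finishes day 8); data cleaning (finishes day 12). That puts its earliest start at day 12; it finishes at 12 + 8 = day 20.
Figure drafting needs all of data cleaning (finishes day 12); literature review (finishes day 8). That puts its earliest start at day 12; it finishes at 12 + 10 = day 22.
Writing has to wait for figure drafting (finishes day 22, plus 2-day gap → day 24); data cleaning (finishes day 12, plus 1-day gap → day 13). The latest of these is day 24, so writing runs day 24 to 24 + 5 = day 29.
Formatting has to wait for writing (finishes day 29, plus 1-day gap → day 30); internal review (finishes day 10); literature review (finishes day 8). The latest of these is day 30, so formatting runs day 30 to 30 + 3 = day 33.
Every task is finished by day 33, which is no later than the deadline of 41, so the schedule is feasible.

Yes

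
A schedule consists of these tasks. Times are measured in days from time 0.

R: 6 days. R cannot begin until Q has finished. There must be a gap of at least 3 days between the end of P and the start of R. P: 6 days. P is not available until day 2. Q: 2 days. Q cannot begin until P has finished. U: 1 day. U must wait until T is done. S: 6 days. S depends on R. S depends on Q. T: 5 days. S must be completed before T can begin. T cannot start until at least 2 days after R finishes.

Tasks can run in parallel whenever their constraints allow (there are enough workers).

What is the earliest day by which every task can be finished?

After its own release at day 2, P can start at day 2 and finishes at day 8.
After P (finishes day 8), Q can start at day 8 and finishes at day 10.
R cannot start until Q (finishes day 10); P (finishes day 8, plus 3-day gap → day 11). The controlling bound is day 11, so R finishes at 11 + 6 = day 17.
S has to wait for R (finishes day 17); Q (finishes day 10). The latest of these is day 17, so S runs day 17 to 17 + 6 = day 23.
T cannot start until S (finishes day 23); R (finishes day 17, plus 2-day gap → day 19). The controlling bound is day 23, so T finishes at 23 + 5 = day 28.
U cannot begin until T (finishes day 28). It runs from day 28 to 28 + 1 = day 29.
All tasks are finished once the last one completes. Finish times: P at 8, Q at 10, R at 17, S at 23, T at 28, U at 29. The latest is day 29.

29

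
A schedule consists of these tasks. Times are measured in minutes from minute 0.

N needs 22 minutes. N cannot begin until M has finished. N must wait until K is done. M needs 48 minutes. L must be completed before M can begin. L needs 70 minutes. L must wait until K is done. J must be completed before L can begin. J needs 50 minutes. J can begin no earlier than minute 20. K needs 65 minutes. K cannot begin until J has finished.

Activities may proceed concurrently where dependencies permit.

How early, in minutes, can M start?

205

After its own release at minute 20, J can start at minute 20 and finishes at minute 70.
After J (finishes minute 70), K can start at minute 70 and finishes at minute 135.
For L: K (finishes minute 135); J (finishes minute 70). Taking the maximum gives a start of minute 135, and it finishes at 135 + 70 = minute 205.
M waits on L (finishes minute 205), so the earliest it can start is minute 205.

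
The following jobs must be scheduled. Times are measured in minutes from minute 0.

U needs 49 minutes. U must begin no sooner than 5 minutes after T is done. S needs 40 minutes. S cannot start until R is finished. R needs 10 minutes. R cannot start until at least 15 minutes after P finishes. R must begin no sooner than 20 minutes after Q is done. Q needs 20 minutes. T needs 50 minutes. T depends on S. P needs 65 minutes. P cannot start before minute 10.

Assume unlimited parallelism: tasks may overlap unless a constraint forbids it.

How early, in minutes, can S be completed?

140

Q can start immediately at minute 0; it finishes at minute 20.
After its own release at minute 10, P can start at minute 10 and finishes at minute 75.
R has to wait for P (finishes minute 75, plus 15-minute gap → minute 90); Q (finishes minute 20, plus 20-minute gap → minute 40). The latest of these is minute 90, so R runs minute 90 to 90 + 10 = minute 100.
S cannot begin until R (finishes minute 100). It runs from minute 100 to 100 + 40 = minute 140.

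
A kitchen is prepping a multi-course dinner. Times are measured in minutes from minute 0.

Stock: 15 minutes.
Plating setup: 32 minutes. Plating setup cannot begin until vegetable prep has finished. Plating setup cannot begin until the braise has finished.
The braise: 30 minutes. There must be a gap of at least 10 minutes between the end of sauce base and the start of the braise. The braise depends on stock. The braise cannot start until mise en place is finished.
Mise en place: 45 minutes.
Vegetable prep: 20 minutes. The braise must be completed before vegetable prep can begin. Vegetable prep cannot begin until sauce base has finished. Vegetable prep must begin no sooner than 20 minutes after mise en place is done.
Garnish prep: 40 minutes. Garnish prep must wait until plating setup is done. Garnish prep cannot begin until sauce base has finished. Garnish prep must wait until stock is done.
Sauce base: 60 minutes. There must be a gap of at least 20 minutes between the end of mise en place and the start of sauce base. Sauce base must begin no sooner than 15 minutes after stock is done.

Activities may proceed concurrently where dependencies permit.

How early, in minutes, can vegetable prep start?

Stock has no prerequisites, so it starts at minute 0 and finishes at minute 15.
Mise en place has no prerequisites, so it starts at minute 0 and finishes at minute 45.
For sauce base: mise en place (finishes minute 45, plus 20-minute gap → minute 65); stock (finishes minute 15, plus 15-minute gap → minute 30). Taking the maximum gives a start of minute 65, and it finishes at 65 + 60 = minute 125.
For the braise: sauce base (finishes minute 125, plus 10-minute gap → minute 135); stock (finishes minute 15); mise en place (finishes minute 45). Taking the maximum gives a start of minute 135, and it finishes at 135 + 30 = minute 165.
Vegetable prep waits on the braise (finishes minute 165); sauce base (finishes minute 125); mise en place (finishes minute 45, plus 20-minute gap → minute 65). The latest of these is minute 165, which is the earliest vegetable prep can start.

165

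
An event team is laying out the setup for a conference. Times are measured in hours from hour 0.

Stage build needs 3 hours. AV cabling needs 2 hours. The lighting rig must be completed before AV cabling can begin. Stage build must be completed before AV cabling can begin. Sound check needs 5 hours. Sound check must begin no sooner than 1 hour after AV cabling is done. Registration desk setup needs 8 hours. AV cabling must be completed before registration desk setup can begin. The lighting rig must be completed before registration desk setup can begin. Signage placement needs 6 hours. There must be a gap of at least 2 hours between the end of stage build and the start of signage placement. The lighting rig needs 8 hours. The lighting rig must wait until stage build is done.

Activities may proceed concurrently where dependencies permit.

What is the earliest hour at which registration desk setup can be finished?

Stage build has no prerequisites, so it starts at hour 0 and finishes at hour 3.
The lighting rig waits on stage build (finishes hour 3), so it starts at hour 3 and finishes at 3 + 8 = hour 11.
For AV cabling: the lighting rig (finishes hour 11); stage build (finishes hour 3). Taking the maximum gives a start of hour 11, and it finishes at 11 + 2 = hour 13.
Registration desk setup cannot start until AV cabling (finishes hour 13); the lighting rig (finishes hour 11). The controlling bound is hour 13, so registration desk setup finishes at 13 + 8 = hour 21.

21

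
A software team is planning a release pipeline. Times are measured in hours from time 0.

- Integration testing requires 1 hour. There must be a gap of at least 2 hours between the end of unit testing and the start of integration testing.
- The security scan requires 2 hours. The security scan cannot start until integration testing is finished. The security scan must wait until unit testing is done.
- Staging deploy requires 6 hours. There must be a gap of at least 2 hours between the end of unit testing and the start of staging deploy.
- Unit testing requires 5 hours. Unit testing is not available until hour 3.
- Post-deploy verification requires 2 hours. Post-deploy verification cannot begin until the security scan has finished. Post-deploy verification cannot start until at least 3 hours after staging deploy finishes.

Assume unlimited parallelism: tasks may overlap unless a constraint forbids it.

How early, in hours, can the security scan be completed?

13

After its own release at hour 3, unit testing can start at hour 3 and finishes at hour 8.
Integration testing waits on unit testing (finishes hour 8, plus 2-hour gap → hour 10), so it starts at hour 10 and finishes at 10 + 1 = hour 11.
For the security scan: integration testing (finishes hour 11); unit testing (finishes hour 8). Taking the maximum gives a start of hour 11, and it finishes at 11 + 2 = hour 13.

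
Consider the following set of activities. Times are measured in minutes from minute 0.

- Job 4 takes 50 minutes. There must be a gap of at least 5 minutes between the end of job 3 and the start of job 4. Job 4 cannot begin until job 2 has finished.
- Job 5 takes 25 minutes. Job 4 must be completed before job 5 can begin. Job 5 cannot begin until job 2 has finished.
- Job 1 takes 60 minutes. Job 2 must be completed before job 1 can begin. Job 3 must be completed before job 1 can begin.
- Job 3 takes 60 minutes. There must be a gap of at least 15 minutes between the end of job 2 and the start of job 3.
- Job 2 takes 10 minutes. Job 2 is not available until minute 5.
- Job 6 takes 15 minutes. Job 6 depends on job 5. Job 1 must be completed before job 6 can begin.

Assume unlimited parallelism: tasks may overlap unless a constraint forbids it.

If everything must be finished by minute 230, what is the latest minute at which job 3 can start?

Job 6 must finish by minute 230; it takes 15 minutes, so it must start by 230 − 15 = minute 215.
Job 1 must finish before job 6 (must start by minute 215). With a 60-minute duration, job 1 must start by 215 − 60 = minute 155.
Job 5 must finish before job 6 (must start by minute 215). With a 25-minute duration, job 5 must start by 215 − 25 = minute 190.
Job 4 feeds into job 5 (must start by minute 190); so job 4 must finish by minute 190 and therefore start by minute 140.
Job 3 must finish in time for job 1 (must start by minute 155); job 4 (must start by minute 140, minus 5-minute gap → minute 135). The tightest is minute 135, so job 3 must start by 135 − 60 = minute 75.

75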